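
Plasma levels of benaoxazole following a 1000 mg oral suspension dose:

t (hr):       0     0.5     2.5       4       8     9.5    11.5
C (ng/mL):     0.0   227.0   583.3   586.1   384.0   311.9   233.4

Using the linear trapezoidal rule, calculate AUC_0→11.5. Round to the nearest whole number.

AUC = 4752 ng/mL·hr

Trapezoidal AUC_0→11.5:
  [0→0.5]: (0.0+227.0)/2 × 0.5 = 56.75
  [0.5→2.5]: (227.0+583.3)/2 × 2 = 810.3
  [2.5→4]: (583.3+586.1)/2 × 1.5 = 877.05
  [4→8]: (586.1+384.0)/2 × 4 = 1940.2
  [8→9.5]: (384.0+311.9)/2 × 1.5 = 521.925
  [9.5→11.5]: (311.9+233.4)/2 × 2 = 545.3
  Sum = 4751.525 ng/mL·hr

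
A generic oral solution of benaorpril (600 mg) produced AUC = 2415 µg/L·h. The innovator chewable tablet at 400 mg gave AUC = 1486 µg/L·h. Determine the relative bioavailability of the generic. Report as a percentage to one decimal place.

F_rel = 108.3%

F_rel = (AUC_test/D_test) / (AUC_ref/D_ref)
      = (2415/600) / (1486/400)
      = 4.025 / 3.715 = 1.0834 = 108.34%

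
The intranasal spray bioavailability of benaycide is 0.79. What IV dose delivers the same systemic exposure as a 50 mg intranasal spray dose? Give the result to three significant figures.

D_iv = 39.5 mg

Systemic exposure from an extravascular dose = F × D_ev, so the equivalent IV dose is F × D_ev.
D_iv = F × D_ev = 0.79 × 50 = 39.5 mg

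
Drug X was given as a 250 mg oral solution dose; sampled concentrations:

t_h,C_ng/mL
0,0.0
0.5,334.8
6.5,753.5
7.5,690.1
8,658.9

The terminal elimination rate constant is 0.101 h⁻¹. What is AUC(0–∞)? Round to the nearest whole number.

Trapezoidal AUC_0→8:
  [0→0.5]: (0.0+334.8)/2 × 0.5 = 83.7
  [0.5→6.5]: (334.8+753.5)/2 × 6 = 3264.9
  [6.5→7.5]: (753.5+690.1)/2 × 1 = 721.8
  [7.5→8]: (690.1+658.9)/2 × 0.5 = 337.25
  Sum = 4407.65 ng/mL·h
Extrapolated tail: C_last / k_e = 658.9 / 0.101 = 6523.762
AUC_0→∞ = 4407.65 + 6523.762 = 10931.412 ng/mL·h

AUC = 10931 ng/mL·h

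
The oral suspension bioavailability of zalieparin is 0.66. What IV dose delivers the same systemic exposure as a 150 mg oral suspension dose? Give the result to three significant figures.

D_iv = 99.0 mg

Systemic exposure from an extravascular dose = F × D_ev, so the equivalent IV dose is F × D_ev.
D_iv = F × D_ev = 0.66 × 150 = 99 mg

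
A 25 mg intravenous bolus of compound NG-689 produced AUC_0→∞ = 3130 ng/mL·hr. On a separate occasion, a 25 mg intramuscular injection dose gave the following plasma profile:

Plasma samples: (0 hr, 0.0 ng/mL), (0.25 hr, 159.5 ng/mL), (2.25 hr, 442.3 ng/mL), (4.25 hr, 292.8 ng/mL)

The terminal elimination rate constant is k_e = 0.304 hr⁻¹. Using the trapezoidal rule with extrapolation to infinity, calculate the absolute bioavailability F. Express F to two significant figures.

Trapezoidal AUC_0→4.25 (intramuscular injection):
  [0→0.25]: (0.0+159.5)/2 × 0.25 = 19.9375
  [0.25→2.25]: (159.5+442.3)/2 × 2 = 601.8
  [2.25→4.25]: (442.3+292.8)/2 × 2 = 735.1
  Sum = 1356.8375 ng/mL·hr
Tail: C_last/k_e = 292.8/0.304 = 963.158
AUC_0→∞ (intramuscular injection) = 1356.8375 + 963.158 = 2319.9955 ng/mL·hr
F = (AUC_ev/D_ev)/(AUC_iv/D_iv) = (2319.9955/25)/(3130/25) = 92.79982/125.2 = 0.7412

F = 0.74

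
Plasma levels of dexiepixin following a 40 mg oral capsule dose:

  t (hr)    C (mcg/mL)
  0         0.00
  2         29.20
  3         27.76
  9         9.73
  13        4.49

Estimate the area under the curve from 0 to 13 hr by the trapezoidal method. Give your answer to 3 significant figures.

Trapezoidal AUC_0→13:
  [0→2]: (0.00+29.20)/2 × 2 = 29.2
  [2→3]: (29.20+27.76)/2 × 1 = 28.48
  [3→9]: (27.76+9.73)/2 × 6 = 112.47
  [9→13]: (9.73+4.49)/2 × 4 = 28.44
  Sum = 198.59 mcg/mL·hr

AUC = 199 mcg/mL·hr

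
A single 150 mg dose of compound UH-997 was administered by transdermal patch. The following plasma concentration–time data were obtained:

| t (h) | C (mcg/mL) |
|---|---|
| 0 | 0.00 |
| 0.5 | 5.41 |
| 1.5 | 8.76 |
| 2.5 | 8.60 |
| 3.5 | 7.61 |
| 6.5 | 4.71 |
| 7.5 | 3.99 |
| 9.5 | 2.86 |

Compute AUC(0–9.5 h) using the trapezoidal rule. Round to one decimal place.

Trapezoidal AUC_0→9.5:
  [0→0.5]: (0.00+5.41)/2 × 0.5 = 1.3525
  [0.5→1.5]: (5.41+8.76)/2 × 1 = 7.085
  [1.5→2.5]: (8.76+8.60)/2 × 1 = 8.68
  [2.5→3.5]: (8.60+7.61)/2 × 1 = 8.105
  [3.5→6.5]: (7.61+4.71)/2 × 3 = 18.48
  [6.5→7.5]: (4.71+3.99)/2 × 1 = 4.35
  [7.5→9.5]: (3.99+2.86)/2 × 2 = 6.85
  Sum = 54.9025 mcg/mL·h

AUC = 54.9 mcg/mL·h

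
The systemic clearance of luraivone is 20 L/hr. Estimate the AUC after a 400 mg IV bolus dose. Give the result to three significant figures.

AUC_0→∞ = Dose_iv / CL
        = 400 / 20 = 20 mg/L·hr

AUC = 20.0 mg/L·hr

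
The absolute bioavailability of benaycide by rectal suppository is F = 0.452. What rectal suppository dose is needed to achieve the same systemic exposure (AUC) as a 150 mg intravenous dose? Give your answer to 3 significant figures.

D_rectal = 332 mg

For equal systemic exposure: F × D_ev = D_iv
D_ev = D_iv / F = 150 / 0.452 = 331.858 mg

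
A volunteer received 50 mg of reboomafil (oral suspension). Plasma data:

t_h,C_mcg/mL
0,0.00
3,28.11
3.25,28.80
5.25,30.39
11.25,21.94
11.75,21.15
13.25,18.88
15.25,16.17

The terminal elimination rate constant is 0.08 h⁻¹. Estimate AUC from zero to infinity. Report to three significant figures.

Trapezoidal AUC_0→15.25:
  [0→3]: (0.00+28.11)/2 × 3 = 42.165
  [3→3.25]: (28.11+28.80)/2 × 0.25 = 7.11375
  [3.25→5.25]: (28.80+30.39)/2 × 2 = 59.19
  [5.25→11.25]: (30.39+21.94)/2 × 6 = 156.99
  [11.25→11.75]: (21.94+21.15)/2 × 0.5 = 10.7725
  [11.75→13.25]: (21.15+18.88)/2 × 1.5 = 30.0225
  [13.25→15.25]: (18.88+16.17)/2 × 2 = 35.05
  Sum = 341.30375 mcg/mL·h
Extrapolated tail: C_last / k_e = 16.17 / 0.08 = 202.125
AUC_0→∞ = 341.30375 + 202.125 = 543.42875 mcg/mL·h

AUC = 543 mcg/mL·h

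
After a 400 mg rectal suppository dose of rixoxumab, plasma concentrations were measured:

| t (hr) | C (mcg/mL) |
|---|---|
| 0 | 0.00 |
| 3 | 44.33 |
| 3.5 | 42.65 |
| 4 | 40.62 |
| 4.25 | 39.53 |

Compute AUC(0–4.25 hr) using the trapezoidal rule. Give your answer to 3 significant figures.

Trapezoidal AUC_0→4.25:
  [0→3]: (0.00+44.33)/2 × 3 = 66.495
  [3→3.5]: (44.33+42.65)/2 × 0.5 = 21.745
  [3.5→4]: (42.65+40.62)/2 × 0.5 = 20.8175
  [4→4.25]: (40.62+39.53)/2 × 0.25 = 10.01875
  Sum = 119.07625 mcg/mL·hr

AUC = 119 mcg/mL·hr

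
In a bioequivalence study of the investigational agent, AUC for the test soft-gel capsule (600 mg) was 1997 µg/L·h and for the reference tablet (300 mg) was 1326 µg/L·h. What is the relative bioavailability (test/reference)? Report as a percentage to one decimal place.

F_rel = 75.3%

F_rel = (AUC_test/D_test) / (AUC_ref/D_ref)
      = (1997/600) / (1326/300)
      = 3.32833 / 4.42 = 0.7530 = 75.30%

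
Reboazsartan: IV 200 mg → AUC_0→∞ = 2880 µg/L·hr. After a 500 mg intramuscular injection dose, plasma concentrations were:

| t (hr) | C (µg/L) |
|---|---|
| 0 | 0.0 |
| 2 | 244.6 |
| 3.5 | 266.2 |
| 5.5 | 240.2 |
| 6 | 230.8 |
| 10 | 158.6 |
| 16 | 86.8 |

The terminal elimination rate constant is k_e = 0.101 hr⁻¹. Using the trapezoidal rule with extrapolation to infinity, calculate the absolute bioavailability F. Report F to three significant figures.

Trapezoidal AUC_0→16 (intramuscular injection):
  [0→2]: (0.0+244.6)/2 × 2 = 244.6
  [2→3.5]: (244.6+266.2)/2 × 1.5 = 383.1
  [3.5→5.5]: (266.2+240.2)/2 × 2 = 506.4
  [5.5→6]: (240.2+230.8)/2 × 0.5 = 117.75
  [6→10]: (230.8+158.6)/2 × 4 = 778.8
  [10→16]: (158.6+86.8)/2 × 6 = 736.2
  Sum = 2766.85 µg/L·hr
Tail: C_last/k_e = 86.8/0.101 = 859.406
AUC_0→∞ (intramuscular injection) = 2766.85 + 859.406 = 3626.256 µg/L·hr
F = (AUC_ev/D_ev)/(AUC_iv/D_iv) = (3626.256/500)/(2880/200) = 7.252512/14.4 = 0.5036

F = 0.504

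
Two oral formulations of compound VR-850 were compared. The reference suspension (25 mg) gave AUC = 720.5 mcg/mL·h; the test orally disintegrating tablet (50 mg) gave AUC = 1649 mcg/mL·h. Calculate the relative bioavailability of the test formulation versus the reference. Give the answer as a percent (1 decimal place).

F_rel = 114.4%

F_rel = (AUC_test/D_test) / (AUC_ref/D_ref)
      = (1649/50) / (720.5/25)
      = 32.98 / 28.82 = 1.1443 = 114.43%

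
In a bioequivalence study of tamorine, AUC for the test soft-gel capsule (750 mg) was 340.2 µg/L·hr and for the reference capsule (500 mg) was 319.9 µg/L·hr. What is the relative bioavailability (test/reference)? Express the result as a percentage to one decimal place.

F_rel = 70.9%

F_rel = (AUC_test/D_test) / (AUC_ref/D_ref)
      = (340.2/750) / (319.9/500)
      = 0.4536 / 0.6398 = 0.7090 = 70.90%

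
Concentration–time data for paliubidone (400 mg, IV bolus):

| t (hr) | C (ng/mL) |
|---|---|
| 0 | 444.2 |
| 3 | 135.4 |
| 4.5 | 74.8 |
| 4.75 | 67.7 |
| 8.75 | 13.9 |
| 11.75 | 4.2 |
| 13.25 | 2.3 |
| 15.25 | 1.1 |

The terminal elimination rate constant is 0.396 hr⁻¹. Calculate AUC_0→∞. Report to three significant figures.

AUC = 1250 ng/mL·hr

Trapezoidal AUC_0→15.25:
  [0→3]: (444.2+135.4)/2 × 3 = 869.4
  [3→4.5]: (135.4+74.8)/2 × 1.5 = 157.65
  [4.5→4.75]: (74.8+67.7)/2 × 0.25 = 17.8125
  [4.75→8.75]: (67.7+13.9)/2 × 4 = 163.2
  [8.75→11.75]: (13.9+4.2)/2 × 3 = 27.15
  [11.75→13.25]: (4.2+2.3)/2 × 1.5 = 4.875
  [13.25→15.25]: (2.3+1.1)/2 × 2 = 3.4
  Sum = 1243.4875 ng/mL·hr
Extrapolated tail: C_last / k_e = 1.1 / 0.396 = 2.778
AUC_0→∞ = 1243.4875 + 2.778 = 1246.2655 ng/mL·hr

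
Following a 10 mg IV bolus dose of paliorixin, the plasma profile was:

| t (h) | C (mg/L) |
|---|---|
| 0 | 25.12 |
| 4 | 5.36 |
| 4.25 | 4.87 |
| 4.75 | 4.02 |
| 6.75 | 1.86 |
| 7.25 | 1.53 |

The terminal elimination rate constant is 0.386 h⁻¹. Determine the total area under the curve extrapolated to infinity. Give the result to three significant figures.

AUC = 75.2 mg/L·h

Trapezoidal AUC_0→7.25:
  [0→4]: (25.12+5.36)/2 × 4 = 60.96
  [4→4.25]: (5.36+4.87)/2 × 0.25 = 1.27875
  [4.25→4.75]: (4.87+4.02)/2 × 0.5 = 2.2225
  [4.75→6.75]: (4.02+1.86)/2 × 2 = 5.88
  [6.75→7.25]: (1.86+1.53)/2 × 0.5 = 0.8475
  Sum = 71.18875 mg/L·h
Extrapolated tail: C_last / k_e = 1.53 / 0.386 = 3.964
AUC_0→∞ = 71.18875 + 3.964 = 75.15275 mg/L·h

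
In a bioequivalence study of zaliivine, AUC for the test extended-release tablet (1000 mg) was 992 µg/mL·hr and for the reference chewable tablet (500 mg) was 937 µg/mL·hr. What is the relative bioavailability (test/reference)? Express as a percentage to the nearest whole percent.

F_rel = 53%

F_rel = (AUC_test/D_test) / (AUC_ref/D_ref)
      = (992/1000) / (937/500)
      = 0.992 / 1.874 = 0.5293 = 52.93%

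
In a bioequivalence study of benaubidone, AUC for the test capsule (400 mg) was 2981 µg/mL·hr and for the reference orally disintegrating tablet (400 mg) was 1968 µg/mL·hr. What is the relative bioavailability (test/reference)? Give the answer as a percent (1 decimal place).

F_rel = 151.5%

F_rel = (AUC_test/D_test) / (AUC_ref/D_ref)
      = (2981/400) / (1968/400)
      = 7.4525 / 4.92 = 1.5147 = 151.47%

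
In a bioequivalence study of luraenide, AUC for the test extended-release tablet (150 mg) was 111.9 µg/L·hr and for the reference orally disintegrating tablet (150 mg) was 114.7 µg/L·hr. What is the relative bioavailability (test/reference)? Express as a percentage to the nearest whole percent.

F_rel = 98%

F_rel = (AUC_test/D_test) / (AUC_ref/D_ref)
      = (111.9/150) / (114.7/150)
      = 0.746 / 0.764667 = 0.9756 = 97.56%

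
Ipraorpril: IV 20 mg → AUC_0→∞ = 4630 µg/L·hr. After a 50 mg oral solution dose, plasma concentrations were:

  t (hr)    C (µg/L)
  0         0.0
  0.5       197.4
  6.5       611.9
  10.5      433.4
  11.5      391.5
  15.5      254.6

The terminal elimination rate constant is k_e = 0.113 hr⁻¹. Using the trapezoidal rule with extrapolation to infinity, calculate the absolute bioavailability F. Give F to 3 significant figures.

F = 0.737

Trapezoidal AUC_0→15.5 (oral solution):
  [0→0.5]: (0.0+197.4)/2 × 0.5 = 49.35
  [0.5→6.5]: (197.4+611.9)/2 × 6 = 2427.9
  [6.5→10.5]: (611.9+433.4)/2 × 4 = 2090.6
  [10.5→11.5]: (433.4+391.5)/2 × 1 = 412.45
  [11.5→15.5]: (391.5+254.6)/2 × 4 = 1292.2
  Sum = 6272.5 µg/L·hr
Tail: C_last/k_e = 254.6/0.113 = 2253.097
AUC_0→∞ (oral solution) = 6272.5 + 2253.097 = 8525.597 µg/L·hr
F = (AUC_ev/D_ev)/(AUC_iv/D_iv) = (8525.597/50)/(4630/20) = 170.51194/231.5 = 0.7366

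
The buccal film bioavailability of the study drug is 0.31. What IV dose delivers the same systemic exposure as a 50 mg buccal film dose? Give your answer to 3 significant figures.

Systemic exposure from an extravascular dose = F × D_ev, so the equivalent IV dose is F × D_ev.
D_iv = F × D_ev = 0.31 × 50 = 15.5 mg

D_iv = 15.5 mg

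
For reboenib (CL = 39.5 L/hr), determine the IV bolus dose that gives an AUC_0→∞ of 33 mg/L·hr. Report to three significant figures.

Dose_iv = CL × AUC_0→∞
     = 39.5 × 33 = 1303.5 mg

Dose = 1300 mg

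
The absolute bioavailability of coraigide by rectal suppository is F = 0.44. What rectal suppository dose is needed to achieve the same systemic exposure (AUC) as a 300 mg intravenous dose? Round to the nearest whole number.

D_rectal = 682 mg

For equal systemic exposure: F × D_ev = D_iv
D_ev = D_iv / F = 300 / 0.44 = 681.818 mg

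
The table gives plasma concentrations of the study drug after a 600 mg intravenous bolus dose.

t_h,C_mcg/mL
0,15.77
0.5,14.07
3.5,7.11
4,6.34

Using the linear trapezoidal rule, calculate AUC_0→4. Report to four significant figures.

Trapezoidal AUC_0→4:
  [0→0.5]: (15.77+14.07)/2 × 0.5 = 7.46
  [0.5→3.5]: (14.07+7.11)/2 × 3 = 31.77
  [3.5→4]: (7.11+6.34)/2 × 0.5 = 3.3625
  Sum = 42.5925 mcg/mL·h

AUC = 42.59 mcg/mL·h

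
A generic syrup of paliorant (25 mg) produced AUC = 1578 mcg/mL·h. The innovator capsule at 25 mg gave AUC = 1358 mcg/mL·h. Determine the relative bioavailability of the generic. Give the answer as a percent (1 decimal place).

F_rel = 116.2%

F_rel = (AUC_test/D_test) / (AUC_ref/D_ref)
      = (1578/25) / (1358/25)
      = 63.12 / 54.32 = 1.1620 = 116.20%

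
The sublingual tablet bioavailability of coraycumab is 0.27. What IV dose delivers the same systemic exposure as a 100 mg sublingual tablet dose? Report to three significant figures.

D_iv = 27.0 mg

Systemic exposure from an extravascular dose = F × D_ev, so the equivalent IV dose is F × D_ev.
D_iv = F × D_ev = 0.27 × 100 = 27 mg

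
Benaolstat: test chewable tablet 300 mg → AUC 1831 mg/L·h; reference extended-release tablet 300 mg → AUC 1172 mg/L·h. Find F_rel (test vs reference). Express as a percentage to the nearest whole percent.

F_rel = (AUC_test/D_test) / (AUC_ref/D_ref)
      = (1831/300) / (1172/300)
      = 6.10333 / 3.90667 = 1.5623 = 156.23%

F_rel = 156%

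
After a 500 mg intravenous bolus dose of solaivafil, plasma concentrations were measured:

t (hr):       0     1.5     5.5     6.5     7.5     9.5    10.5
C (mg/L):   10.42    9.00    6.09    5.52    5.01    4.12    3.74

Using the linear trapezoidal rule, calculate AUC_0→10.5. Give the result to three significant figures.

Trapezoidal AUC_0→10.5:
  [0→1.5]: (10.42+9.00)/2 × 1.5 = 14.565
  [1.5→5.5]: (9.00+6.09)/2 × 4 = 30.18
  [5.5→6.5]: (6.09+5.52)/2 × 1 = 5.805
  [6.5→7.5]: (5.52+5.01)/2 × 1 = 5.265
  [7.5→9.5]: (5.01+4.12)/2 × 2 = 9.13
  [9.5→10.5]: (4.12+3.74)/2 × 1 = 3.93
  Sum = 68.875 mg/L·hr

AUC = 68.9 mg/L·hr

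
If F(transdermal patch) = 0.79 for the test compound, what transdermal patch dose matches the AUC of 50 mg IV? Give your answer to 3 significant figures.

D_transdermal = 63.3 mg

For equal systemic exposure: F × D_ev = D_iv
D_ev = D_iv / F = 50 / 0.79 = 63.2911 mg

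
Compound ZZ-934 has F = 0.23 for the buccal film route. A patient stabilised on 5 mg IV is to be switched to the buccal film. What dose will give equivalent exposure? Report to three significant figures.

D_buccal = 21.7 mg

For equal systemic exposure: F × D_ev = D_iv
D_ev = D_iv / F = 5 / 0.23 = 21.7391 mg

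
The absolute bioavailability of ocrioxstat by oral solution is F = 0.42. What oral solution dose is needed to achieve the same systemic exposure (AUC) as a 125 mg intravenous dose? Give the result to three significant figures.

D_oral = 298 mg

For equal systemic exposure: F × D_ev = D_iv
D_ev = D_iv / F = 125 / 0.42 = 297.619 mg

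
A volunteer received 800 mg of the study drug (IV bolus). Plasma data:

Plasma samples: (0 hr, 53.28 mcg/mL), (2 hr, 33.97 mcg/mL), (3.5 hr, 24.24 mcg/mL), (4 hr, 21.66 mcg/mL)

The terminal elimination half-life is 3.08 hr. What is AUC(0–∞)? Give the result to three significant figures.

Trapezoidal AUC_0→4:
  [0→2]: (53.28+33.97)/2 × 2 = 87.25
  [2→3.5]: (33.97+24.24)/2 × 1.5 = 43.6575
  [3.5→4]: (24.24+21.66)/2 × 0.5 = 11.475
  Sum = 142.3825 mcg/mL·hr
k_e = ln2 / t½ = 0.693147 / 3.08 = 0.2250 hr^-1
Extrapolated tail: C_last / k_e = 21.66 / 0.225 = 96.267
AUC_0→∞ = 142.3825 + 96.267 = 238.6495 mcg/mL·hr

AUC = 239 mcg/mL·hr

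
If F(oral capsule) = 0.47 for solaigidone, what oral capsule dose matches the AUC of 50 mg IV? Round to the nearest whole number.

For equal systemic exposure: F × D_ev = D_iv
D_ev = D_iv / F = 50 / 0.47 = 106.383 mg

D_oral = 106 mg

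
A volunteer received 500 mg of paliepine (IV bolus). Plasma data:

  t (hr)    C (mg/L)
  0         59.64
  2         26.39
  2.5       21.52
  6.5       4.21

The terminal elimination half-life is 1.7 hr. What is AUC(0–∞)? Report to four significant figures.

AUC = 159.8 mg/L·hr

Trapezoidal AUC_0→6.5:
  [0→2]: (59.64+26.39)/2 × 2 = 86.03
  [2→2.5]: (26.39+21.52)/2 × 0.5 = 11.9775
  [2.5→6.5]: (21.52+4.21)/2 × 4 = 51.46
  Sum = 149.4675 mg/L·hr
k_e = ln2 / t½ = 0.693147 / 1.7 = 0.4077 hr^-1
Extrapolated tail: C_last / k_e = 4.21 / 0.4077 = 10.326
AUC_0→∞ = 149.4675 + 10.326 = 159.7935 mg/L·hr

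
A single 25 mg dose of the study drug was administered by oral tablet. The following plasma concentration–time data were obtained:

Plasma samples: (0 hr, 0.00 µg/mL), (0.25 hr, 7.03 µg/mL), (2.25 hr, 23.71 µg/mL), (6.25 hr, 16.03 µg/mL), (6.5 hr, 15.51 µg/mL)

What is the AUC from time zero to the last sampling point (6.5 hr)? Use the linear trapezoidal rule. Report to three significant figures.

Trapezoidal AUC_0→6.5:
  [0→0.25]: (0.00+7.03)/2 × 0.25 = 0.87875
  [0.25→2.25]: (7.03+23.71)/2 × 2 = 30.74
  [2.25→6.25]: (23.71+16.03)/2 × 4 = 79.48
  [6.25→6.5]: (16.03+15.51)/2 × 0.25 = 3.9425
  Sum = 115.04125 µg/mL·hr

AUC = 115 µg/mL·hr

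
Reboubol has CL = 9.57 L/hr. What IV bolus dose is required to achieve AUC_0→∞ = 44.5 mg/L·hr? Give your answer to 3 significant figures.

Dose_iv = CL × AUC_0→∞
     = 9.57 × 44.5 = 425.865 mg

Dose = 426 mg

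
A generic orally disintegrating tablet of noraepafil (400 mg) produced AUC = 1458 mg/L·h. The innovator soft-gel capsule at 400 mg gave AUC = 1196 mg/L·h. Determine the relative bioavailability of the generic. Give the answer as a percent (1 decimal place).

F_rel = 121.9%

F_rel = (AUC_test/D_test) / (AUC_ref/D_ref)
      = (1458/400) / (1196/400)
      = 3.645 / 2.99 = 1.2191 = 121.91%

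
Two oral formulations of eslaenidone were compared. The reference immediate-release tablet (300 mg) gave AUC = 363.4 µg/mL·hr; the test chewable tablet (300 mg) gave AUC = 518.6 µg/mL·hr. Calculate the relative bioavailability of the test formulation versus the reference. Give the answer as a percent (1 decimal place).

F_rel = (AUC_test/D_test) / (AUC_ref/D_ref)
      = (518.6/300) / (363.4/300)
      = 1.72867 / 1.21133 = 1.4271 = 142.71%

F_rel = 142.7%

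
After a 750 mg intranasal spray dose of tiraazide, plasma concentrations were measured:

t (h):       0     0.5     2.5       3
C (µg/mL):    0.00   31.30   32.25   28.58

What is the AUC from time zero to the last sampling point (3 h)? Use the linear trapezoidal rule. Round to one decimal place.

AUC = 86.6 µg/mL·h

Trapezoidal AUC_0→3:
  [0→0.5]: (0.00+31.30)/2 × 0.5 = 7.825
  [0.5→2.5]: (31.30+32.25)/2 × 2 = 63.55
  [2.5→3]: (32.25+28.58)/2 × 0.5 = 15.2075
  Sum = 86.5825 µg/mL·h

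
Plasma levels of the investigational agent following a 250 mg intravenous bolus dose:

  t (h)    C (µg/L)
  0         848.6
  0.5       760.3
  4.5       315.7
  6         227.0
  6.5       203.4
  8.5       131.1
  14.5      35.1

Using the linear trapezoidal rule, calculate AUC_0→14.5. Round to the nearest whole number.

AUC = 3902 µg/L·h

Trapezoidal AUC_0→14.5:
  [0→0.5]: (848.6+760.3)/2 × 0.5 = 402.225
  [0.5→4.5]: (760.3+315.7)/2 × 4 = 2152.0
  [4.5→6]: (315.7+227.0)/2 × 1.5 = 407.025
  [6→6.5]: (227.0+203.4)/2 × 0.5 = 107.6
  [6.5→8.5]: (203.4+131.1)/2 × 2 = 334.5
  [8.5→14.5]: (131.1+35.1)/2 × 6 = 498.6
  Sum = 3901.95 µg/L·h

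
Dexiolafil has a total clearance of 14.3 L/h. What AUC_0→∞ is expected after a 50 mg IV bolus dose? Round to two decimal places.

AUC = 3.50 mg/L·h

AUC_0→∞ = Dose_iv / CL
        = 50 / 14.3 = 3.4965 mg/L·h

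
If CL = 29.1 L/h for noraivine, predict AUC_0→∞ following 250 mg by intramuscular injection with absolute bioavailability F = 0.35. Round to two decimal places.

AUC = 3.01 mg/L·h

AUC_0→∞ = F × Dose / CL
        = 0.35 × 250 / 29.1 = 3.00687 mg/L·h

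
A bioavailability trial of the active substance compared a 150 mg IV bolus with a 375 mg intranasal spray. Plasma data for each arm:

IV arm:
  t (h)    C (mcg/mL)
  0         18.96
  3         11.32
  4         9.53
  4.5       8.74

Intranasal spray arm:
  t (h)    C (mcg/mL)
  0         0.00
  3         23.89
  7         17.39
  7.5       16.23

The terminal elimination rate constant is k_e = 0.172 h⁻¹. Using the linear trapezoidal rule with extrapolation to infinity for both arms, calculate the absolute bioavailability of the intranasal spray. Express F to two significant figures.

F = 0.80

Trapezoidal AUC_0→4.5 (IV):
  [0→3]: (18.96+11.32)/2 × 3 = 45.42
  [3→4]: (11.32+9.53)/2 × 1 = 10.425
  [4→4.5]: (9.53+8.74)/2 × 0.5 = 4.5675
  Sum = 60.4125 mcg/mL·h
IV tail: 8.74/0.172 = 50.814; AUC_iv,0→∞ = 60.4125 + 50.814 = 111.2265 mcg/mL·h
Trapezoidal AUC_0→7.5 (intranasal spray):
  [0→3]: (0.00+23.89)/2 × 3 = 35.835
  [3→7]: (23.89+17.39)/2 × 4 = 82.56
  [7→7.5]: (17.39+16.23)/2 × 0.5 = 8.405
  Sum = 126.8 mcg/mL·h
intranasal spray tail: 16.23/0.172 = 94.360; AUC_ev,0→∞ = 126.8 + 94.360 = 221.16 mcg/mL·h
F = (AUC_ev/D_ev)/(AUC_iv/D_iv) = (221.16/375)/(111.2265/150) = 0.58976/0.74151 = 0.7954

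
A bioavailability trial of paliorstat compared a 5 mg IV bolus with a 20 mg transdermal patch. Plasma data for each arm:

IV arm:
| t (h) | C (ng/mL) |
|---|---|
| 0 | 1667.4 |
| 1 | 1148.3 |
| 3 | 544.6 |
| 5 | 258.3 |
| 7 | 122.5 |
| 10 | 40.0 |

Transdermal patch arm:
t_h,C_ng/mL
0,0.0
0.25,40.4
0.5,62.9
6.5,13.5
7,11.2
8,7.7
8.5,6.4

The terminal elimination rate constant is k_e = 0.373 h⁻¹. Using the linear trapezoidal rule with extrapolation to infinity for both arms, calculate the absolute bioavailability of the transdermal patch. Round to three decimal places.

F = 0.015

Trapezoidal AUC_0→10 (IV):
  [0→1]: (1667.4+1148.3)/2 × 1 = 1407.85
  [1→3]: (1148.3+544.6)/2 × 2 = 1692.9
  [3→5]: (544.6+258.3)/2 × 2 = 802.9
  [5→7]: (258.3+122.5)/2 × 2 = 380.8
  [7→10]: (122.5+40.0)/2 × 3 = 243.75
  Sum = 4528.2 ng/mL·h
IV tail: 40.0/0.373 = 107.239; AUC_iv,0→∞ = 4528.2 + 107.239 = 4635.439 ng/mL·h
Trapezoidal AUC_0→8.5 (transdermal patch):
  [0→0.25]: (0.0+40.4)/2 × 0.25 = 5.05
  [0.25→0.5]: (40.4+62.9)/2 × 0.25 = 12.9125
  [0.5→6.5]: (62.9+13.5)/2 × 6 = 229.2
  [6.5→7]: (13.5+11.2)/2 × 0.5 = 6.175
  [7→8]: (11.2+7.7)/2 × 1 = 9.45
  [8→8.5]: (7.7+6.4)/2 × 0.5 = 3.525
  Sum = 266.3125 ng/mL·h
transdermal patch tail: 6.4/0.373 = 17.158; AUC_ev,0→∞ = 266.3125 + 17.158 = 283.4705 ng/mL·h
F = (AUC_ev/D_ev)/(AUC_iv/D_iv) = (283.4705/20)/(4635.439/5) = 14.173525/927.0878 = 0.0153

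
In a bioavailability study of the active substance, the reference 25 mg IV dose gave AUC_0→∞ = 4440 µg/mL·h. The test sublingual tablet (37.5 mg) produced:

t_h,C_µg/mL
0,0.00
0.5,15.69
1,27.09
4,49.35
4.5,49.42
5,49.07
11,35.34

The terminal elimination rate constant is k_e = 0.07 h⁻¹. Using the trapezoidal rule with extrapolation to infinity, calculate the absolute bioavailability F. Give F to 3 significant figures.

Trapezoidal AUC_0→11 (sublingual tablet):
  [0→0.5]: (0.00+15.69)/2 × 0.5 = 3.9225
  [0.5→1]: (15.69+27.09)/2 × 0.5 = 10.695
  [1→4]: (27.09+49.35)/2 × 3 = 114.66
  [4→4.5]: (49.35+49.42)/2 × 0.5 = 24.6925
  [4.5→5]: (49.42+49.07)/2 × 0.5 = 24.6225
  [5→11]: (49.07+35.34)/2 × 6 = 253.23
  Sum = 431.8225 µg/mL·h
Tail: C_last/k_e = 35.34/0.07 = 504.857
AUC_0→∞ (sublingual tablet) = 431.8225 + 504.857 = 936.6795 µg/mL·h
F = (AUC_ev/D_ev)/(AUC_iv/D_iv) = (936.6795/37.5)/(4440/25) = 24.97812/177.6 = 0.1406

F = 0.141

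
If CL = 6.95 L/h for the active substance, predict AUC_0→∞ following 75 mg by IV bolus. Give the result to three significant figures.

AUC_0→∞ = Dose_iv / CL
        = 75 / 6.95 = 10.7914 mg/L·h

AUC = 10.8 mg/L·h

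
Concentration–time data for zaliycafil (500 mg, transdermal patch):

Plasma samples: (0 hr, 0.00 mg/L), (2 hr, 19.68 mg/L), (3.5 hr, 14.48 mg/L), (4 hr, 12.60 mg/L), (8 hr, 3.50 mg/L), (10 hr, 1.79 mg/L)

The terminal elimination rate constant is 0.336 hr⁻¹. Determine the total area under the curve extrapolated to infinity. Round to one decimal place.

AUC = 94.9 mg/L·hr

Trapezoidal AUC_0→10:
  [0→2]: (0.00+19.68)/2 × 2 = 19.68
  [2→3.5]: (19.68+14.48)/2 × 1.5 = 25.62
  [3.5→4]: (14.48+12.60)/2 × 0.5 = 6.77
  [4→8]: (12.60+3.50)/2 × 4 = 32.2
  [8→10]: (3.50+1.79)/2 × 2 = 5.29
  Sum = 89.56 mg/L·hr
Extrapolated tail: C_last / k_e = 1.79 / 0.336 = 5.327
AUC_0→∞ = 89.56 + 5.327 = 94.887 mg/L·hr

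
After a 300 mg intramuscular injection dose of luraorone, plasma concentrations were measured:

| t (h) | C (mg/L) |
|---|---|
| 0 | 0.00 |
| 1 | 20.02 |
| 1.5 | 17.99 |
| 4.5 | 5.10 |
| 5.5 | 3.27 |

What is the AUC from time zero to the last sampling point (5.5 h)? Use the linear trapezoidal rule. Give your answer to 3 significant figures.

Trapezoidal AUC_0→5.5:
  [0→1]: (0.00+20.02)/2 × 1 = 10.01
  [1→1.5]: (20.02+17.99)/2 × 0.5 = 9.5025
  [1.5→4.5]: (17.99+5.10)/2 × 3 = 34.635
  [4.5→5.5]: (5.10+3.27)/2 × 1 = 4.185
  Sum = 58.3325 mg/L·h

AUC = 58.3 mg/L·h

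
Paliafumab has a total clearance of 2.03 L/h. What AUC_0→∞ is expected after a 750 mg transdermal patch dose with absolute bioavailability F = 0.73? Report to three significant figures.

AUC = 270 mg/L·h

AUC_0→∞ = F × Dose / CL
        = 0.73 × 750 / 2.03 = 269.704 mg/L·h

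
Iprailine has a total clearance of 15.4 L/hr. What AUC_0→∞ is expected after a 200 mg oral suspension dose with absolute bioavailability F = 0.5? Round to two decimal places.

AUC = 6.49 mg/L·hr

AUC_0→∞ = F × Dose / CL
        = 0.5 × 200 / 15.4 = 6.49351 mg/L·hr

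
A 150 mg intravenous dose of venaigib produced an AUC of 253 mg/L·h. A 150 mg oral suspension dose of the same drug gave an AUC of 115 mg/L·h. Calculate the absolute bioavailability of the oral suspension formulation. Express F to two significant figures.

F = 0.45

F = (AUC_ev / D_ev) / (AUC_iv / D_iv)
  = (115/150) / (253/150)
  = 0.766667 / 1.68667 = 0.4545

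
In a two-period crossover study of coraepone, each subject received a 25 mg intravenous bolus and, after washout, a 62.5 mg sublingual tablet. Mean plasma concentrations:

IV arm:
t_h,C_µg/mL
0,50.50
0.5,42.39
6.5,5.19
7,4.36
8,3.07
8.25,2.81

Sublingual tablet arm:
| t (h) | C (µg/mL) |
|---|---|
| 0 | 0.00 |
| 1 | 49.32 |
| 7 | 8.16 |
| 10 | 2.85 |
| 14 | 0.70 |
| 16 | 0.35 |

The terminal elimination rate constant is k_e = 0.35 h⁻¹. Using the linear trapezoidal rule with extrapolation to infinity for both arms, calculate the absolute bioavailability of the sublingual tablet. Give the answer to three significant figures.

F = 0.493

Trapezoidal AUC_0→8.25 (IV):
  [0→0.5]: (50.50+42.39)/2 × 0.5 = 23.2225
  [0.5→6.5]: (42.39+5.19)/2 × 6 = 142.74
  [6.5→7]: (5.19+4.36)/2 × 0.5 = 2.3875
  [7→8]: (4.36+3.07)/2 × 1 = 3.715
  [8→8.25]: (3.07+2.81)/2 × 0.25 = 0.735
  Sum = 172.8 µg/mL·h
IV tail: 2.81/0.35 = 8.029; AUC_iv,0→∞ = 172.8 + 8.029 = 180.829 µg/mL·h
Trapezoidal AUC_0→16 (sublingual tablet):
  [0→1]: (0.00+49.32)/2 × 1 = 24.66
  [1→7]: (49.32+8.16)/2 × 6 = 172.44
  [7→10]: (8.16+2.85)/2 × 3 = 16.515
  [10→14]: (2.85+0.70)/2 × 4 = 7.1
  [14→16]: (0.70+0.35)/2 × 2 = 1.05
  Sum = 221.765 µg/mL·h
sublingual tablet tail: 0.35/0.35 = 1.000; AUC_ev,0→∞ = 221.765 + 1.000 = 222.765 µg/mL·h
F = (AUC_ev/D_ev)/(AUC_iv/D_iv) = (222.765/62.5)/(180.829/25) = 3.56424/7.23316 = 0.4928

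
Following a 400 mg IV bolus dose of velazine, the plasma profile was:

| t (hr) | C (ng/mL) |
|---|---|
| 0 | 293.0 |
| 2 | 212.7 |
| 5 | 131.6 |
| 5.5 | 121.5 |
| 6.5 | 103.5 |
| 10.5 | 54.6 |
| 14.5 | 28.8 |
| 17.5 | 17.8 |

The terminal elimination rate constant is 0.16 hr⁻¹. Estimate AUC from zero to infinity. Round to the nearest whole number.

Trapezoidal AUC_0→17.5:
  [0→2]: (293.0+212.7)/2 × 2 = 505.7
  [2→5]: (212.7+131.6)/2 × 3 = 516.45
  [5→5.5]: (131.6+121.5)/2 × 0.5 = 63.275
  [5.5→6.5]: (121.5+103.5)/2 × 1 = 112.5
  [6.5→10.5]: (103.5+54.6)/2 × 4 = 316.2
  [10.5→14.5]: (54.6+28.8)/2 × 4 = 166.8
  [14.5→17.5]: (28.8+17.8)/2 × 3 = 69.9
  Sum = 1750.825 ng/mL·hr
Extrapolated tail: C_last / k_e = 17.8 / 0.16 = 111.250
AUC_0→∞ = 1750.825 + 111.250 = 1862.075 ng/mL·hr

AUC = 1862 ng/mL·hr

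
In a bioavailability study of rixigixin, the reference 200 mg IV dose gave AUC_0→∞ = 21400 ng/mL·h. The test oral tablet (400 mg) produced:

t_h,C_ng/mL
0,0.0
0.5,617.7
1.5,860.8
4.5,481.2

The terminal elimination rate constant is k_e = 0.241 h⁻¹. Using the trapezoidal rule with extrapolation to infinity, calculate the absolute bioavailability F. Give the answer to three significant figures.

Trapezoidal AUC_0→4.5 (oral tablet):
  [0→0.5]: (0.0+617.7)/2 × 0.5 = 154.425
  [0.5→1.5]: (617.7+860.8)/2 × 1 = 739.25
  [1.5→4.5]: (860.8+481.2)/2 × 3 = 2013.0
  Sum = 2906.675 ng/mL·h
Tail: C_last/k_e = 481.2/0.241 = 1996.680
AUC_0→∞ (oral tablet) = 2906.675 + 1996.680 = 4903.355 ng/mL·h
F = (AUC_ev/D_ev)/(AUC_iv/D_iv) = (4903.355/400)/(21400/200) = 12.2584/107 = 0.1146

F = 0.115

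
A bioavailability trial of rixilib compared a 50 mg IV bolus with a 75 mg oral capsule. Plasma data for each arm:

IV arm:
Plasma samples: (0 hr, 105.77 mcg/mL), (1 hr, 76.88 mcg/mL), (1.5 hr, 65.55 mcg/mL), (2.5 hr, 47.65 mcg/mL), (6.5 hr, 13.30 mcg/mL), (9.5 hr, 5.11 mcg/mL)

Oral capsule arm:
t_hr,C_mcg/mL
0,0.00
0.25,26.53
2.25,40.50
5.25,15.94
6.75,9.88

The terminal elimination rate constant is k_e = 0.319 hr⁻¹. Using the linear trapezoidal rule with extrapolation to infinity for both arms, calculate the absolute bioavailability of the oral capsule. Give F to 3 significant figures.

F = 0.392

Trapezoidal AUC_0→9.5 (IV):
  [0→1]: (105.77+76.88)/2 × 1 = 91.325
  [1→1.5]: (76.88+65.55)/2 × 0.5 = 35.6075
  [1.5→2.5]: (65.55+47.65)/2 × 1 = 56.6
  [2.5→6.5]: (47.65+13.30)/2 × 4 = 121.9
  [6.5→9.5]: (13.30+5.11)/2 × 3 = 27.615
  Sum = 333.0475 mcg/mL·hr
IV tail: 5.11/0.319 = 16.019; AUC_iv,0→∞ = 333.0475 + 16.019 = 349.0665 mcg/mL·hr
Trapezoidal AUC_0→6.75 (oral capsule):
  [0→0.25]: (0.00+26.53)/2 × 0.25 = 3.31625
  [0.25→2.25]: (26.53+40.50)/2 × 2 = 67.03
  [2.25→5.25]: (40.50+15.94)/2 × 3 = 84.66
  [5.25→6.75]: (15.94+9.88)/2 × 1.5 = 19.365
  Sum = 174.37125 mcg/mL·hr
oral capsule tail: 9.88/0.319 = 30.972; AUC_ev,0→∞ = 174.37125 + 30.972 = 205.34325 mcg/mL·hr
F = (AUC_ev/D_ev)/(AUC_iv/D_iv) = (205.34325/75)/(349.0665/50) = 2.73791/6.98133 = 0.3922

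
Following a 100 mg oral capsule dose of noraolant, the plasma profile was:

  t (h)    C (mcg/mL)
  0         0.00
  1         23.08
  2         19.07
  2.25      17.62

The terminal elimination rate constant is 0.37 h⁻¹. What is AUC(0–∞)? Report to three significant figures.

AUC = 84.8 mcg/mL·h

Trapezoidal AUC_0→2.25:
  [0→1]: (0.00+23.08)/2 × 1 = 11.54
  [1→2]: (23.08+19.07)/2 × 1 = 21.075
  [2→2.25]: (19.07+17.62)/2 × 0.25 = 4.58625
  Sum = 37.20125 mcg/mL·h
Extrapolated tail: C_last / k_e = 17.62 / 0.37 = 47.622
AUC_0→∞ = 37.20125 + 47.622 = 84.82325 mcg/mL·h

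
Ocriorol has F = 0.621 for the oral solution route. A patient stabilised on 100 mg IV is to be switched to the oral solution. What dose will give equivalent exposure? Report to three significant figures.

D_oral = 161 mg

For equal systemic exposure: F × D_ev = D_iv
D_ev = D_iv / F = 100 / 0.621 = 161.031 mg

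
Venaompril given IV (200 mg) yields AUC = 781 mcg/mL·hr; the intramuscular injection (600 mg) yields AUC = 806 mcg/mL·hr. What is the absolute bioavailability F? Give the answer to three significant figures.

F = (AUC_ev / D_ev) / (AUC_iv / D_iv)
  = (806/600) / (781/200)
  = 1.34333 / 3.905 = 0.3440

F = 0.344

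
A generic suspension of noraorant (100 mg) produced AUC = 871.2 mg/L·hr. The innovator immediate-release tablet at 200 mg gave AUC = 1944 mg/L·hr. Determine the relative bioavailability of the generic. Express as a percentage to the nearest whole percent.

F_rel = 90%

F_rel = (AUC_test/D_test) / (AUC_ref/D_ref)
      = (871.2/100) / (1944/200)
      = 8.712 / 9.72 = 0.8963 = 89.63%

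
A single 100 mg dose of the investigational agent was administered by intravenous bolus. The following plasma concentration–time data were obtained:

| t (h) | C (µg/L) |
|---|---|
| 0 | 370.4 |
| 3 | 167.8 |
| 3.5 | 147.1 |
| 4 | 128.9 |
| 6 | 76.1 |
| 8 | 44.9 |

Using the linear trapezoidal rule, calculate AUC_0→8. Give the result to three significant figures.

AUC = 1280 µg/L·h

Trapezoidal AUC_0→8:
  [0→3]: (370.4+167.8)/2 × 3 = 807.3
  [3→3.5]: (167.8+147.1)/2 × 0.5 = 78.725
  [3.5→4]: (147.1+128.9)/2 × 0.5 = 69.0
  [4→6]: (128.9+76.1)/2 × 2 = 205.0
  [6→8]: (76.1+44.9)/2 × 2 = 121.0
  Sum = 1281.025 µg/L·h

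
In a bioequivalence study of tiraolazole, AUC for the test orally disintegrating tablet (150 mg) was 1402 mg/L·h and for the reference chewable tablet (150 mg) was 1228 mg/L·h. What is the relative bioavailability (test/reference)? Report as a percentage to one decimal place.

F_rel = (AUC_test/D_test) / (AUC_ref/D_ref)
      = (1402/150) / (1228/150)
      = 9.34667 / 8.18667 = 1.1417 = 114.17%

F_rel = 114.2%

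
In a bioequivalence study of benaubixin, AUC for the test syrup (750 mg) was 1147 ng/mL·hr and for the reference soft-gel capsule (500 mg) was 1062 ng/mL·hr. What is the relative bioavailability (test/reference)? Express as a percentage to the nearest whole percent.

F_rel = (AUC_test/D_test) / (AUC_ref/D_ref)
      = (1147/750) / (1062/500)
      = 1.52933 / 2.124 = 0.7200 = 72.00%

F_rel = 72%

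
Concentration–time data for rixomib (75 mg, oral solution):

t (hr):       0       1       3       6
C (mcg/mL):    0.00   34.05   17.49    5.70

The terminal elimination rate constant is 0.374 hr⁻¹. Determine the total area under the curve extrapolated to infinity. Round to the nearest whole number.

Trapezoidal AUC_0→6:
  [0→1]: (0.00+34.05)/2 × 1 = 17.025
  [1→3]: (34.05+17.49)/2 × 2 = 51.54
  [3→6]: (17.49+5.70)/2 × 3 = 34.785
  Sum = 103.35 mcg/mL·hr
Extrapolated tail: C_last / k_e = 5.70 / 0.374 = 15.241
AUC_0→∞ = 103.35 + 15.241 = 118.591 mcg/mL·hr

AUC = 119 mcg/mL·hr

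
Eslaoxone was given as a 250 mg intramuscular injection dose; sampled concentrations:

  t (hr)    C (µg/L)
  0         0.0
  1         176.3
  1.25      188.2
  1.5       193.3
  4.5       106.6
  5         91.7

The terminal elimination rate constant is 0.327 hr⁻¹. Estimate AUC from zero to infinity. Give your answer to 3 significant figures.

AUC = 961 µg/L·hr

Trapezoidal AUC_0→5:
  [0→1]: (0.0+176.3)/2 × 1 = 88.15
  [1→1.25]: (176.3+188.2)/2 × 0.25 = 45.5625
  [1.25→1.5]: (188.2+193.3)/2 × 0.25 = 47.6875
  [1.5→4.5]: (193.3+106.6)/2 × 3 = 449.85
  [4.5→5]: (106.6+91.7)/2 × 0.5 = 49.575
  Sum = 680.825 µg/L·hr
Extrapolated tail: C_last / k_e = 91.7 / 0.327 = 280.428
AUC_0→∞ = 680.825 + 280.428 = 961.253 µg/L·hr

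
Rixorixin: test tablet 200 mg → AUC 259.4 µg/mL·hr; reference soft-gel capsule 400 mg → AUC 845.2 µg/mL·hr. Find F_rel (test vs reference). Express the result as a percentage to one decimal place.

F_rel = 61.4%

F_rel = (AUC_test/D_test) / (AUC_ref/D_ref)
      = (259.4/200) / (845.2/400)
      = 1.297 / 2.113 = 0.6138 = 61.38%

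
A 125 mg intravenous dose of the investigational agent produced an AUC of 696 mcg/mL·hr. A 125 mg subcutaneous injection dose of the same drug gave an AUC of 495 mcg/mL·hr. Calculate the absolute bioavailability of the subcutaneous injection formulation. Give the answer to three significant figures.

F = 0.711

F = (AUC_ev / D_ev) / (AUC_iv / D_iv)
  = (495/125) / (696/125)
  = 3.96 / 5.568 = 0.7112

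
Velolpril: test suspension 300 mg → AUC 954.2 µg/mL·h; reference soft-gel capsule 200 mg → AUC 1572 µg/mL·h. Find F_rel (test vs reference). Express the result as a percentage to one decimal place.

F_rel = (AUC_test/D_test) / (AUC_ref/D_ref)
      = (954.2/300) / (1572/200)
      = 3.18067 / 7.86 = 0.4047 = 40.47%

F_rel = 40.5%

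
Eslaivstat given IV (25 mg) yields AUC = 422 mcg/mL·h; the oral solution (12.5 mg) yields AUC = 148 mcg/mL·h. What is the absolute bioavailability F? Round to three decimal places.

F = (AUC_ev / D_ev) / (AUC_iv / D_iv)
  = (148/12.5) / (422/25)
  = 11.84 / 16.88 = 0.7014

F = 0.701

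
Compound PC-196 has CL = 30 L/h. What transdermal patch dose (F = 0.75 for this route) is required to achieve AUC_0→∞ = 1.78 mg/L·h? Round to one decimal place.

Dose = 71.2 mg

Dose = CL × AUC_0→∞ / F
     = 30 × 1.78 / 0.75 = 71.2 mg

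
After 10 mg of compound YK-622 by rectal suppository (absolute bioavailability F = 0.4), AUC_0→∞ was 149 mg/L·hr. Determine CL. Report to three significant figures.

CL = 0.0268 L/hr

CL = F × Dose / AUC_0→∞
   = 0.4 × 10 / 149 = 0.0268456 L/hr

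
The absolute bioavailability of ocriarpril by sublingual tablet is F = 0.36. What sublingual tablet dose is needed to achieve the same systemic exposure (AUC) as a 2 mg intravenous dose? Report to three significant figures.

D_sublingual = 5.56 mg

For equal systemic exposure: F × D_ev = D_iv
D_ev = D_iv / F = 2 / 0.36 = 5.55556 mg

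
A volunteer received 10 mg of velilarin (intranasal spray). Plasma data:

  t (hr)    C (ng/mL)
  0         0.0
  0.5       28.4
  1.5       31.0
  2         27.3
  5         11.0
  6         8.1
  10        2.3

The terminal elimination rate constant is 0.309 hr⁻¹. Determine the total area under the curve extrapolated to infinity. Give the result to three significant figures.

Trapezoidal AUC_0→10:
  [0→0.5]: (0.0+28.4)/2 × 0.5 = 7.1
  [0.5→1.5]: (28.4+31.0)/2 × 1 = 29.7
  [1.5→2]: (31.0+27.3)/2 × 0.5 = 14.575
  [2→5]: (27.3+11.0)/2 × 3 = 57.45
  [5→6]: (11.0+8.1)/2 × 1 = 9.55
  [6→10]: (8.1+2.3)/2 × 4 = 20.8
  Sum = 139.175 ng/mL·hr
Extrapolated tail: C_last / k_e = 2.3 / 0.309 = 7.443
AUC_0→∞ = 139.175 + 7.443 = 146.618 ng/mL·hr

AUC = 147 ng/mL·hr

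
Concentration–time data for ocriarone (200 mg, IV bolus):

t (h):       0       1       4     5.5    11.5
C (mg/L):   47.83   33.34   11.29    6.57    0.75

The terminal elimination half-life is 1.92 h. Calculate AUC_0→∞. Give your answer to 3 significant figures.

AUC = 145 mg/L·h

Trapezoidal AUC_0→11.5:
  [0→1]: (47.83+33.34)/2 × 1 = 40.585
  [1→4]: (33.34+11.29)/2 × 3 = 66.945
  [4→5.5]: (11.29+6.57)/2 × 1.5 = 13.395
  [5.5→11.5]: (6.57+0.75)/2 × 6 = 21.96
  Sum = 142.885 mg/L·h
k_e = ln2 / t½ = 0.693147 / 1.92 = 0.3610 h^-1
Extrapolated tail: C_last / k_e = 0.75 / 0.361 = 2.078
AUC_0→∞ = 142.885 + 2.078 = 144.963 mg/L·h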